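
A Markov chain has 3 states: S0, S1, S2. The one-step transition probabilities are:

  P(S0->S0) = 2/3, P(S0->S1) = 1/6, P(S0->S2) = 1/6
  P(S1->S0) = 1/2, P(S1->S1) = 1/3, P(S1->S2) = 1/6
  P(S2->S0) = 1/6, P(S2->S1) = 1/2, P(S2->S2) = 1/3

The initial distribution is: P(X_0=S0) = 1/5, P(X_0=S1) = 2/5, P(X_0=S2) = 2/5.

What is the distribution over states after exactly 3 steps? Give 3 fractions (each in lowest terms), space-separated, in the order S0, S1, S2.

Answer: 277/540 103/360 217/1080

Derivation:
Propagating the distribution step by step (d_{t+1} = d_t * P):
d_0 = (S0=1/5, S1=2/5, S2=2/5)
  d_1[S0] = 1/5*2/3 + 2/5*1/2 + 2/5*1/6 = 2/5
  d_1[S1] = 1/5*1/6 + 2/5*1/3 + 2/5*1/2 = 11/30
  d_1[S2] = 1/5*1/6 + 2/5*1/6 + 2/5*1/3 = 7/30
d_1 = (S0=2/5, S1=11/30, S2=7/30)
  d_2[S0] = 2/5*2/3 + 11/30*1/2 + 7/30*1/6 = 22/45
  d_2[S1] = 2/5*1/6 + 11/30*1/3 + 7/30*1/2 = 11/36
  d_2[S2] = 2/5*1/6 + 11/30*1/6 + 7/30*1/3 = 37/180
d_2 = (S0=22/45, S1=11/36, S2=37/180)
  d_3[S0] = 22/45*2/3 + 11/36*1/2 + 37/180*1/6 = 277/540
  d_3[S1] = 22/45*1/6 + 11/36*1/3 + 37/180*1/2 = 103/360
  d_3[S2] = 22/45*1/6 + 11/36*1/6 + 37/180*1/3 = 217/1080
d_3 = (S0=277/540, S1=103/360, S2=217/1080)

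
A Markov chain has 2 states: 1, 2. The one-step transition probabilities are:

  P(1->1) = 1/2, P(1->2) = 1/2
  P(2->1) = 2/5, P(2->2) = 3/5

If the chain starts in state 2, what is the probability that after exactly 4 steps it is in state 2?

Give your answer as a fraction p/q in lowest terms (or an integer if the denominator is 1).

Answer: 1389/2500

Derivation:
Computing P^4 by repeated multiplication:
P^1 =
  1: [1/2, 1/2]
  2: [2/5, 3/5]
P^2 =
  1: [9/20, 11/20]
  2: [11/25, 14/25]
P^3 =
  1: [89/200, 111/200]
  2: [111/250, 139/250]
P^4 =
  1: [889/2000, 1111/2000]
  2: [1111/2500, 1389/2500]

(P^4)[2 -> 2] = 1389/2500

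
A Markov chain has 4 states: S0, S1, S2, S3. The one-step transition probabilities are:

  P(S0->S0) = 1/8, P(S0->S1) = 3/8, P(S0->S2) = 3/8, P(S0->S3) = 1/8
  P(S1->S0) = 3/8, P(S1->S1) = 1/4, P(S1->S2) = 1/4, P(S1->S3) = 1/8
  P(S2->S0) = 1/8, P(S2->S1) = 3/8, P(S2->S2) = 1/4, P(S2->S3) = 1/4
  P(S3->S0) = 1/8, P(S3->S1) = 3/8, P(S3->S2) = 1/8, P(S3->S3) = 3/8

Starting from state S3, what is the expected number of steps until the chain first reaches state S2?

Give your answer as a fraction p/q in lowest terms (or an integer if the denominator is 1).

Answer: 32/7

Derivation:
Let h_i = expected steps to first reach S2 from state i.
Boundary: h_S2 = 0.
First-step equations for the other states:
  h_S0 = 1 + 1/8*h_S0 + 3/8*h_S1 + 3/8*h_S2 + 1/8*h_S3
  h_S1 = 1 + 3/8*h_S0 + 1/4*h_S1 + 1/4*h_S2 + 1/8*h_S3
  h_S3 = 1 + 1/8*h_S0 + 3/8*h_S1 + 1/8*h_S2 + 3/8*h_S3

Substituting h_S2 = 0 and rearranging gives the linear system (I - Q) h = 1:
  [7/8, -3/8, -1/8] . (h_S0, h_S1, h_S3) = 1
  [-3/8, 3/4, -1/8] . (h_S0, h_S1, h_S3) = 1
  [-1/8, -3/8, 5/8] . (h_S0, h_S1, h_S3) = 1

Solving yields:
  h_S0 = 24/7
  h_S1 = 80/21
  h_S3 = 32/7

Starting state is S3, so the expected hitting time is h_S3 = 32/7.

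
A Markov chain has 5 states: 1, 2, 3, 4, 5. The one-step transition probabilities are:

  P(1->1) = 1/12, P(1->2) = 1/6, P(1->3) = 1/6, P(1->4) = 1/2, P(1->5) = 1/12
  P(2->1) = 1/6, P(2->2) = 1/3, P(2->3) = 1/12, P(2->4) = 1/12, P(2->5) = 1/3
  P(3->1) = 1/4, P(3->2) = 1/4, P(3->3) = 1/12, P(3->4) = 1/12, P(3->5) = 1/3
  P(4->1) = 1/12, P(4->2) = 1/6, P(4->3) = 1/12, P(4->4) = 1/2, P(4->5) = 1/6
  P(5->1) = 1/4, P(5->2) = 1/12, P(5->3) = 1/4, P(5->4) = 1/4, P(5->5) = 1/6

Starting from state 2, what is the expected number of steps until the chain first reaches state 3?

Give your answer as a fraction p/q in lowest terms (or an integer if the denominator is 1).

Let h_i = expected steps to first reach 3 from state i.
Boundary: h_3 = 0.
First-step equations for the other states:
  h_1 = 1 + 1/12*h_1 + 1/6*h_2 + 1/6*h_3 + 1/2*h_4 + 1/12*h_5
  h_2 = 1 + 1/6*h_1 + 1/3*h_2 + 1/12*h_3 + 1/12*h_4 + 1/3*h_5
  h_4 = 1 + 1/12*h_1 + 1/6*h_2 + 1/12*h_3 + 1/2*h_4 + 1/6*h_5
  h_5 = 1 + 1/4*h_1 + 1/12*h_2 + 1/4*h_3 + 1/4*h_4 + 1/6*h_5

Substituting h_3 = 0 and rearranging gives the linear system (I - Q) h = 1:
  [11/12, -1/6, -1/2, -1/12] . (h_1, h_2, h_4, h_5) = 1
  [-1/6, 2/3, -1/12, -1/3] . (h_1, h_2, h_4, h_5) = 1
  [-1/12, -1/6, 1/2, -1/6] . (h_1, h_2, h_4, h_5) = 1
  [-1/4, -1/12, -1/4, 5/6] . (h_1, h_2, h_4, h_5) = 1

Solving yields:
  h_1 = 16572/2227
  h_2 = 17052/2227
  h_4 = 17796/2227
  h_5 = 864/131

Starting state is 2, so the expected hitting time is h_2 = 17052/2227.

Answer: 17052/2227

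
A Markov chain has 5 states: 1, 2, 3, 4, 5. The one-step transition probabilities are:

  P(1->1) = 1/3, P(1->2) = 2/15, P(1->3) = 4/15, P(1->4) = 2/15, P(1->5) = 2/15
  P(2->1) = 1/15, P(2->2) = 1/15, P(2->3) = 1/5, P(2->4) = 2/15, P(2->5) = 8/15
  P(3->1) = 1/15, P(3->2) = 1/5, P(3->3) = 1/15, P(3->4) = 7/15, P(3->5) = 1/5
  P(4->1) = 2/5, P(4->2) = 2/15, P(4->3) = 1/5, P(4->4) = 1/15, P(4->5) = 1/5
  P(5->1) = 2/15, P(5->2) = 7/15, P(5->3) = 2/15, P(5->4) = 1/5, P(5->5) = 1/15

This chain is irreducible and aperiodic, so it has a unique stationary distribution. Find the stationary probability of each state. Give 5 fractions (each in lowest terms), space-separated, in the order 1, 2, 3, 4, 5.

The stationary distribution satisfies pi = pi * P, i.e.:
  pi_1 = 1/3*pi_1 + 1/15*pi_2 + 1/15*pi_3 + 2/5*pi_4 + 2/15*pi_5
  pi_2 = 2/15*pi_1 + 1/15*pi_2 + 1/5*pi_3 + 2/15*pi_4 + 7/15*pi_5
  pi_3 = 4/15*pi_1 + 1/5*pi_2 + 1/15*pi_3 + 1/5*pi_4 + 2/15*pi_5
  pi_4 = 2/15*pi_1 + 2/15*pi_2 + 7/15*pi_3 + 1/15*pi_4 + 1/5*pi_5
  pi_5 = 2/15*pi_1 + 8/15*pi_2 + 1/5*pi_3 + 1/5*pi_4 + 1/15*pi_5
with normalization: pi_1 + pi_2 + pi_3 + pi_4 + pi_5 = 1.

Using the first 4 balance equations plus normalization, the linear system A*pi = b is:
  [-2/3, 1/15, 1/15, 2/5, 2/15] . pi = 0
  [2/15, -14/15, 1/5, 2/15, 7/15] . pi = 0
  [4/15, 1/5, -14/15, 1/5, 2/15] . pi = 0
  [2/15, 2/15, 7/15, -14/15, 1/5] . pi = 0
  [1, 1, 1, 1, 1] . pi = 1

Solving yields:
  pi_1 = 1675/8397
  pi_2 = 1733/8397
  pi_3 = 1469/8397
  pi_4 = 1627/8397
  pi_5 = 631/2799

Verification (pi * P):
  1675/8397*1/3 + 1733/8397*1/15 + 1469/8397*1/15 + 1627/8397*2/5 + 631/2799*2/15 = 1675/8397 = pi_1  (ok)
  1675/8397*2/15 + 1733/8397*1/15 + 1469/8397*1/5 + 1627/8397*2/15 + 631/2799*7/15 = 1733/8397 = pi_2  (ok)
  1675/8397*4/15 + 1733/8397*1/5 + 1469/8397*1/15 + 1627/8397*1/5 + 631/2799*2/15 = 1469/8397 = pi_3  (ok)
  1675/8397*2/15 + 1733/8397*2/15 + 1469/8397*7/15 + 1627/8397*1/15 + 631/2799*1/5 = 1627/8397 = pi_4  (ok)
  1675/8397*2/15 + 1733/8397*8/15 + 1469/8397*1/5 + 1627/8397*1/5 + 631/2799*1/15 = 631/2799 = pi_5  (ok)

Answer: 1675/8397 1733/8397 1469/8397 1627/8397 631/2799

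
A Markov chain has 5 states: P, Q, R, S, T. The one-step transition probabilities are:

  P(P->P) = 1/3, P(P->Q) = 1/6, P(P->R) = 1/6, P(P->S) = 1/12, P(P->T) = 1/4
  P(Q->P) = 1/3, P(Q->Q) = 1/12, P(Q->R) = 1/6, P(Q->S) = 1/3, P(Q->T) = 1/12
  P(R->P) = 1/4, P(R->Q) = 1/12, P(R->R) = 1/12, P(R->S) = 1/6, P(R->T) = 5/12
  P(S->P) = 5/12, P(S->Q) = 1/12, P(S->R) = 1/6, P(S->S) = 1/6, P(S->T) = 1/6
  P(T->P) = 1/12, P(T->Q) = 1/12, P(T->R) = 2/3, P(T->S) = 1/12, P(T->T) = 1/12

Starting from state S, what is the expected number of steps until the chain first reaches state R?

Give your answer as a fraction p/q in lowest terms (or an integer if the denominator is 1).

Let h_i = expected steps to first reach R from state i.
Boundary: h_R = 0.
First-step equations for the other states:
  h_P = 1 + 1/3*h_P + 1/6*h_Q + 1/6*h_R + 1/12*h_S + 1/4*h_T
  h_Q = 1 + 1/3*h_P + 1/12*h_Q + 1/6*h_R + 1/3*h_S + 1/12*h_T
  h_S = 1 + 5/12*h_P + 1/12*h_Q + 1/6*h_R + 1/6*h_S + 1/6*h_T
  h_T = 1 + 1/12*h_P + 1/12*h_Q + 2/3*h_R + 1/12*h_S + 1/12*h_T

Substituting h_R = 0 and rearranging gives the linear system (I - Q) h = 1:
  [2/3, -1/6, -1/12, -1/4] . (h_P, h_Q, h_S, h_T) = 1
  [-1/3, 11/12, -1/3, -1/12] . (h_P, h_Q, h_S, h_T) = 1
  [-5/12, -1/12, 5/6, -1/6] . (h_P, h_Q, h_S, h_T) = 1
  [-1/12, -1/12, -1/12, 11/12] . (h_P, h_Q, h_S, h_T) = 1

Solving yields:
  h_P = 673/175
  h_Q = 723/175
  h_S = 139/35
  h_T = 381/175

Starting state is S, so the expected hitting time is h_S = 139/35.

Answer: 139/35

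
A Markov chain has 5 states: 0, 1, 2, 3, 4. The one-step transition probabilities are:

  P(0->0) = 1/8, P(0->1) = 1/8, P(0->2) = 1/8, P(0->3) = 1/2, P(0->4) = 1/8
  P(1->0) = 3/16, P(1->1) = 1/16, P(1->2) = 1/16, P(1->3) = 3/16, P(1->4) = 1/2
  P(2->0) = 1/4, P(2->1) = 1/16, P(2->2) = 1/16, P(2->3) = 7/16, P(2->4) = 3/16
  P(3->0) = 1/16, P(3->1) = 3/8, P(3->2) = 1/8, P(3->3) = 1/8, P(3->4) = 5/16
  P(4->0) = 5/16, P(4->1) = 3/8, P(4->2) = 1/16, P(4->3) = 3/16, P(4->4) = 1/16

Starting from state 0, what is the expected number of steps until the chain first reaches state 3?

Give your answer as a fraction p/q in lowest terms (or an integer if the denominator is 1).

Let h_i = expected steps to first reach 3 from state i.
Boundary: h_3 = 0.
First-step equations for the other states:
  h_0 = 1 + 1/8*h_0 + 1/8*h_1 + 1/8*h_2 + 1/2*h_3 + 1/8*h_4
  h_1 = 1 + 3/16*h_0 + 1/16*h_1 + 1/16*h_2 + 3/16*h_3 + 1/2*h_4
  h_2 = 1 + 1/4*h_0 + 1/16*h_1 + 1/16*h_2 + 7/16*h_3 + 3/16*h_4
  h_4 = 1 + 5/16*h_0 + 3/8*h_1 + 1/16*h_2 + 3/16*h_3 + 1/16*h_4

Substituting h_3 = 0 and rearranging gives the linear system (I - Q) h = 1:
  [7/8, -1/8, -1/8, -1/8] . (h_0, h_1, h_2, h_4) = 1
  [-3/16, 15/16, -1/16, -1/2] . (h_0, h_1, h_2, h_4) = 1
  [-1/4, -1/16, 15/16, -3/16] . (h_0, h_1, h_2, h_4) = 1
  [-5/16, -3/8, -1/16, 15/16] . (h_0, h_1, h_2, h_4) = 1

Solving yields:
  h_0 = 12008/4687
  h_1 = 17160/4687
  h_2 = 12688/4687
  h_4 = 16712/4687

Starting state is 0, so the expected hitting time is h_0 = 12008/4687.

Answer: 12008/4687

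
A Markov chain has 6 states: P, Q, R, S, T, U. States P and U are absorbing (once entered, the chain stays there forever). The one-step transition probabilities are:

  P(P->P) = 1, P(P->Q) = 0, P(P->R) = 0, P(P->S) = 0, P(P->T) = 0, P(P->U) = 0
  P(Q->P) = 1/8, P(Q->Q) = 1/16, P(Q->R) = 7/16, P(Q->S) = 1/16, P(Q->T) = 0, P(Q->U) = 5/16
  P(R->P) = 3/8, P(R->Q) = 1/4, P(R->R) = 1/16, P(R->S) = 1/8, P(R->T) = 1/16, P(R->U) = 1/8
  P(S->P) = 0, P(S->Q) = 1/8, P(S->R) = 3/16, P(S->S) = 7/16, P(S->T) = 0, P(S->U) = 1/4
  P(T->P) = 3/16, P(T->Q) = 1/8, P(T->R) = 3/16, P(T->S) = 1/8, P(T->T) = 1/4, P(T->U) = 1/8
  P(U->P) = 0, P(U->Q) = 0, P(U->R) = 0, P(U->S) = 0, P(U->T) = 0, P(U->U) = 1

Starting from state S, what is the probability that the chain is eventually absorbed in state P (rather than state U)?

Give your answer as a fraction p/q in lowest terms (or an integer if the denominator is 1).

Answer: 5433/18707

Derivation:
Let a_i = P(absorbed in P | start in state i).
Boundary conditions: a_P = 1, a_U = 0.
For each transient state i, a_i = sum_j P(i->j) * a_j:
  a_Q = 1/8*a_P + 1/16*a_Q + 7/16*a_R + 1/16*a_S + 0*a_T + 5/16*a_U
  a_R = 3/8*a_P + 1/4*a_Q + 1/16*a_R + 1/8*a_S + 1/16*a_T + 1/8*a_U
  a_S = 0*a_P + 1/8*a_Q + 3/16*a_R + 7/16*a_S + 0*a_T + 1/4*a_U
  a_T = 3/16*a_P + 1/8*a_Q + 3/16*a_R + 1/8*a_S + 1/4*a_T + 1/8*a_U

Substituting a_P = 1 and a_U = 0, rearrange to (I - Q) a = r where r[i] = P(i -> P):
  [15/16, -7/16, -1/16, 0] . (a_Q, a_R, a_S, a_T) = 1/8
  [-1/4, 15/16, -1/8, -1/16] . (a_Q, a_R, a_S, a_T) = 3/8
  [-1/8, -3/16, 9/16, 0] . (a_Q, a_R, a_S, a_T) = 0
  [-1/8, -3/16, -1/8, 3/4] . (a_Q, a_R, a_S, a_T) = 3/16

Solving yields:
  a_Q = 7980/18707
  a_R = 10979/18707
  a_S = 5433/18707
  a_T = 9657/18707

Starting state is S, so the absorption probability is a_S = 5433/18707.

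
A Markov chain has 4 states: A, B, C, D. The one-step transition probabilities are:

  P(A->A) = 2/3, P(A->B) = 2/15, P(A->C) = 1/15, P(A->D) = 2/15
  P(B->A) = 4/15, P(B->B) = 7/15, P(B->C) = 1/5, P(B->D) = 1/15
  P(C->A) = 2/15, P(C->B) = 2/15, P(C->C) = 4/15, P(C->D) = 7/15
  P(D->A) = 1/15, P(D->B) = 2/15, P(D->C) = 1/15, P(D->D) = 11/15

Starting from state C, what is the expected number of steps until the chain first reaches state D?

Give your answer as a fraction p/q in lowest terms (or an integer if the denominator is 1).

Answer: 525/143

Derivation:
Let h_i = expected steps to first reach D from state i.
Boundary: h_D = 0.
First-step equations for the other states:
  h_A = 1 + 2/3*h_A + 2/15*h_B + 1/15*h_C + 2/15*h_D
  h_B = 1 + 4/15*h_A + 7/15*h_B + 1/5*h_C + 1/15*h_D
  h_C = 1 + 2/15*h_A + 2/15*h_B + 4/15*h_C + 7/15*h_D

Substituting h_D = 0 and rearranging gives the linear system (I - Q) h = 1:
  [1/3, -2/15, -1/15] . (h_A, h_B, h_C) = 1
  [-4/15, 8/15, -1/5] . (h_A, h_B, h_C) = 1
  [-2/15, -2/15, 11/15] . (h_A, h_B, h_C) = 1

Solving yields:
  h_A = 900/143
  h_B = 915/143
  h_C = 525/143

Starting state is C, so the expected hitting time is h_C = 525/143.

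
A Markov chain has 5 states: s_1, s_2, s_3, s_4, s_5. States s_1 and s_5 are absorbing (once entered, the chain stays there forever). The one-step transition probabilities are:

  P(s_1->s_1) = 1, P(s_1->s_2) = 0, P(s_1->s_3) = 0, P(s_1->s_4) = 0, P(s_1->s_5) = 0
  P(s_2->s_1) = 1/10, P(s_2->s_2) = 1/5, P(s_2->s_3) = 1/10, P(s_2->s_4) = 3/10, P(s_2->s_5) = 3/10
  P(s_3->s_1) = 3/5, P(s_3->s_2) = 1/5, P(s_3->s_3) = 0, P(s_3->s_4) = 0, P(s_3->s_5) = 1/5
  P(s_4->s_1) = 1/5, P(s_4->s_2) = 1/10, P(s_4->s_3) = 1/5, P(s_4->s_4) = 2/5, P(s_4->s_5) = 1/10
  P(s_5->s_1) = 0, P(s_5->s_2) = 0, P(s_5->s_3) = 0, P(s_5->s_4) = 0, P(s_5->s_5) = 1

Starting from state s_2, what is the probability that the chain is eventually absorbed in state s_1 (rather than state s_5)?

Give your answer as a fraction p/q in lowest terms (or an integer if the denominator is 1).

Answer: 32/71

Derivation:
Let a_i = P(absorbed in s_1 | start in state i).
Boundary conditions: a_s_1 = 1, a_s_5 = 0.
For each transient state i, a_i = sum_j P(i->j) * a_j:
  a_s_2 = 1/10*a_s_1 + 1/5*a_s_2 + 1/10*a_s_3 + 3/10*a_s_4 + 3/10*a_s_5
  a_s_3 = 3/5*a_s_1 + 1/5*a_s_2 + 0*a_s_3 + 0*a_s_4 + 1/5*a_s_5
  a_s_4 = 1/5*a_s_1 + 1/10*a_s_2 + 1/5*a_s_3 + 2/5*a_s_4 + 1/10*a_s_5

Substituting a_s_1 = 1 and a_s_5 = 0, rearrange to (I - Q) a = r where r[i] = P(i -> s_1):
  [4/5, -1/10, -3/10] . (a_s_2, a_s_3, a_s_4) = 1/10
  [-1/5, 1, 0] . (a_s_2, a_s_3, a_s_4) = 3/5
  [-1/10, -1/5, 3/5] . (a_s_2, a_s_3, a_s_4) = 1/5

Solving yields:
  a_s_2 = 32/71
  a_s_3 = 49/71
  a_s_4 = 136/213

Starting state is s_2, so the absorption probability is a_s_2 = 32/71.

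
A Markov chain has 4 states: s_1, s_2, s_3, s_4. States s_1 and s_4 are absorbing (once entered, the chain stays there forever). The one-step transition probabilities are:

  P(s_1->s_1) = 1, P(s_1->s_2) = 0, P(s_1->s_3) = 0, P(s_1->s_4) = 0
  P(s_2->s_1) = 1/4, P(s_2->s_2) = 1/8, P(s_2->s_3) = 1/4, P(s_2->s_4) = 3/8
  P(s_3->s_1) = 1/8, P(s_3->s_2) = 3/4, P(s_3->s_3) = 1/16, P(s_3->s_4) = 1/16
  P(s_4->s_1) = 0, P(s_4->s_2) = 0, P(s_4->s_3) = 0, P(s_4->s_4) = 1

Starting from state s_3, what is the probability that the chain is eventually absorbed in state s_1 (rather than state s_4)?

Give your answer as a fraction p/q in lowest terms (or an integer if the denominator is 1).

Answer: 38/81

Derivation:
Let a_i = P(absorbed in s_1 | start in state i).
Boundary conditions: a_s_1 = 1, a_s_4 = 0.
For each transient state i, a_i = sum_j P(i->j) * a_j:
  a_s_2 = 1/4*a_s_1 + 1/8*a_s_2 + 1/4*a_s_3 + 3/8*a_s_4
  a_s_3 = 1/8*a_s_1 + 3/4*a_s_2 + 1/16*a_s_3 + 1/16*a_s_4

Substituting a_s_1 = 1 and a_s_4 = 0, rearrange to (I - Q) a = r where r[i] = P(i -> s_1):
  [7/8, -1/4] . (a_s_2, a_s_3) = 1/4
  [-3/4, 15/16] . (a_s_2, a_s_3) = 1/8

Solving yields:
  a_s_2 = 34/81
  a_s_3 = 38/81

Starting state is s_3, so the absorption probability is a_s_3 = 38/81.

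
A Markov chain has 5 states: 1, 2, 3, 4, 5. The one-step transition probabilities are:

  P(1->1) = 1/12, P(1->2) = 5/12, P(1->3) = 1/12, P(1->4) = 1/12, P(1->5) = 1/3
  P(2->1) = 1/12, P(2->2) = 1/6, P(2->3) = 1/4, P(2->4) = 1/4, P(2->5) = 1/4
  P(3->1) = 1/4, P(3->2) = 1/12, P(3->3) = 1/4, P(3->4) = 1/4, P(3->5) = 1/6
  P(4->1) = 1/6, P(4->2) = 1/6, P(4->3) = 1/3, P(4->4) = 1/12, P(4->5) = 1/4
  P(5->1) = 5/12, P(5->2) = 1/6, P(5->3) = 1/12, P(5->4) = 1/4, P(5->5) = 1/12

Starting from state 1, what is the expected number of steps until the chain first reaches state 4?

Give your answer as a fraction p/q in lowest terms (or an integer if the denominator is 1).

Let h_i = expected steps to first reach 4 from state i.
Boundary: h_4 = 0.
First-step equations for the other states:
  h_1 = 1 + 1/12*h_1 + 5/12*h_2 + 1/12*h_3 + 1/12*h_4 + 1/3*h_5
  h_2 = 1 + 1/12*h_1 + 1/6*h_2 + 1/4*h_3 + 1/4*h_4 + 1/4*h_5
  h_3 = 1 + 1/4*h_1 + 1/12*h_2 + 1/4*h_3 + 1/4*h_4 + 1/6*h_5
  h_5 = 1 + 5/12*h_1 + 1/6*h_2 + 1/12*h_3 + 1/4*h_4 + 1/12*h_5

Substituting h_4 = 0 and rearranging gives the linear system (I - Q) h = 1:
  [11/12, -5/12, -1/12, -1/3] . (h_1, h_2, h_3, h_5) = 1
  [-1/12, 5/6, -1/4, -1/4] . (h_1, h_2, h_3, h_5) = 1
  [-1/4, -1/12, 3/4, -1/6] . (h_1, h_2, h_3, h_5) = 1
  [-5/12, -1/6, -1/12, 11/12] . (h_1, h_2, h_3, h_5) = 1

Solving yields:
  h_1 = 873/164
  h_2 = 1497/328
  h_3 = 1533/328
  h_5 = 1563/328

Starting state is 1, so the expected hitting time is h_1 = 873/164.

Answer: 873/164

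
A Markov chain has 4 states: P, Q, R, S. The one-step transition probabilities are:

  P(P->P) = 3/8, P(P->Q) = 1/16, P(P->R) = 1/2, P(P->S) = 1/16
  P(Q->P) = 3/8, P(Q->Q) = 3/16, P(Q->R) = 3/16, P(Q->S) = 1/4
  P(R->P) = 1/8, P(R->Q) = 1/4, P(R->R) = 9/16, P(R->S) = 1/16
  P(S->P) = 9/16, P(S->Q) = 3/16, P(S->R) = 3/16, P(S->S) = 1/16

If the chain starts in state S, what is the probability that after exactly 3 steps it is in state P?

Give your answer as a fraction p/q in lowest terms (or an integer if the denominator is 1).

Answer: 1167/4096

Derivation:
Computing P^3 by repeated multiplication:
P^1 =
  P: [3/8, 1/16, 1/2, 1/16]
  Q: [3/8, 3/16, 3/16, 1/4]
  R: [1/8, 1/4, 9/16, 1/16]
  S: [9/16, 3/16, 3/16, 1/16]
P^2 =
  P: [67/256, 11/64, 63/128, 19/256]
  Q: [3/8, 39/256, 3/8, 25/256]
  R: [63/256, 53/256, 7/16, 7/64]
  S: [87/256, 33/256, 111/256, 25/256]
P^3 =
  P: [1089/4096, 95/512, 1859/4096, 97/1024]
  Q: [1227/4096, 21/128, 57/128, 373/4096]
  R: [293/1024, 377/2048, 1755/4096, 415/4096]
  S: [1167/4096, 705/4096, 1869/4096, 355/4096]

(P^3)[S -> P] = 1167/4096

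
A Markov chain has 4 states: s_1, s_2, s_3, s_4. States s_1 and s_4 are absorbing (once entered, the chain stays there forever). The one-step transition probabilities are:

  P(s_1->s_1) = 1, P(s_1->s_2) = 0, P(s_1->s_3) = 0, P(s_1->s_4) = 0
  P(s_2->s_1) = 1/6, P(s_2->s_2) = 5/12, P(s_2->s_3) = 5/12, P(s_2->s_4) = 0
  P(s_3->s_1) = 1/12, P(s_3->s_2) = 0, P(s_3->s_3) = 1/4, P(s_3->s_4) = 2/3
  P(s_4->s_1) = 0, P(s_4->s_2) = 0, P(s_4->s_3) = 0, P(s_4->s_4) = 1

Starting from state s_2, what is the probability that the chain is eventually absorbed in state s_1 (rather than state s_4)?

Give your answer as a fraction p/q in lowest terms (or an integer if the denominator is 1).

Let a_i = P(absorbed in s_1 | start in state i).
Boundary conditions: a_s_1 = 1, a_s_4 = 0.
For each transient state i, a_i = sum_j P(i->j) * a_j:
  a_s_2 = 1/6*a_s_1 + 5/12*a_s_2 + 5/12*a_s_3 + 0*a_s_4
  a_s_3 = 1/12*a_s_1 + 0*a_s_2 + 1/4*a_s_3 + 2/3*a_s_4

Substituting a_s_1 = 1 and a_s_4 = 0, rearrange to (I - Q) a = r where r[i] = P(i -> s_1):
  [7/12, -5/12] . (a_s_2, a_s_3) = 1/6
  [0, 3/4] . (a_s_2, a_s_3) = 1/12

Solving yields:
  a_s_2 = 23/63
  a_s_3 = 1/9

Starting state is s_2, so the absorption probability is a_s_2 = 23/63.

Answer: 23/63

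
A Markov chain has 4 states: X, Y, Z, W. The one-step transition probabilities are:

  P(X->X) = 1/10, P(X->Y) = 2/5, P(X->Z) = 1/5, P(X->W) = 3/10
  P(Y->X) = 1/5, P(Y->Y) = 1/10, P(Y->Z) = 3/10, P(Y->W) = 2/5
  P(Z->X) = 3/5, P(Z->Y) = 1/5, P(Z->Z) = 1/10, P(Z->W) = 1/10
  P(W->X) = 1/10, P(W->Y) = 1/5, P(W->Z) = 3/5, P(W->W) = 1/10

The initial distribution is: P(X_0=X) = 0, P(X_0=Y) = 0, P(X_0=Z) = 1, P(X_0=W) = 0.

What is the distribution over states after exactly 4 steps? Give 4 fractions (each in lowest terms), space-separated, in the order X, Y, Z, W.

Answer: 2789/10000 1153/5000 2783/10000 1061/5000

Derivation:
Propagating the distribution step by step (d_{t+1} = d_t * P):
d_0 = (X=0, Y=0, Z=1, W=0)
  d_1[X] = 0*1/10 + 0*1/5 + 1*3/5 + 0*1/10 = 3/5
  d_1[Y] = 0*2/5 + 0*1/10 + 1*1/5 + 0*1/5 = 1/5
  d_1[Z] = 0*1/5 + 0*3/10 + 1*1/10 + 0*3/5 = 1/10
  d_1[W] = 0*3/10 + 0*2/5 + 1*1/10 + 0*1/10 = 1/10
d_1 = (X=3/5, Y=1/5, Z=1/10, W=1/10)
  d_2[X] = 3/5*1/10 + 1/5*1/5 + 1/10*3/5 + 1/10*1/10 = 17/100
  d_2[Y] = 3/5*2/5 + 1/5*1/10 + 1/10*1/5 + 1/10*1/5 = 3/10
  d_2[Z] = 3/5*1/5 + 1/5*3/10 + 1/10*1/10 + 1/10*3/5 = 1/4
  d_2[W] = 3/5*3/10 + 1/5*2/5 + 1/10*1/10 + 1/10*1/10 = 7/25
d_2 = (X=17/100, Y=3/10, Z=1/4, W=7/25)
  d_3[X] = 17/100*1/10 + 3/10*1/5 + 1/4*3/5 + 7/25*1/10 = 51/200
  d_3[Y] = 17/100*2/5 + 3/10*1/10 + 1/4*1/5 + 7/25*1/5 = 51/250
  d_3[Z] = 17/100*1/5 + 3/10*3/10 + 1/4*1/10 + 7/25*3/5 = 317/1000
  d_3[W] = 17/100*3/10 + 3/10*2/5 + 1/4*1/10 + 7/25*1/10 = 28/125
d_3 = (X=51/200, Y=51/250, Z=317/1000, W=28/125)
  d_4[X] = 51/200*1/10 + 51/250*1/5 + 317/1000*3/5 + 28/125*1/10 = 2789/10000
  d_4[Y] = 51/200*2/5 + 51/250*1/10 + 317/1000*1/5 + 28/125*1/5 = 1153/5000
  d_4[Z] = 51/200*1/5 + 51/250*3/10 + 317/1000*1/10 + 28/125*3/5 = 2783/10000
  d_4[W] = 51/200*3/10 + 51/250*2/5 + 317/1000*1/10 + 28/125*1/10 = 1061/5000
d_4 = (X=2789/10000, Y=1153/5000, Z=2783/10000, W=1061/5000)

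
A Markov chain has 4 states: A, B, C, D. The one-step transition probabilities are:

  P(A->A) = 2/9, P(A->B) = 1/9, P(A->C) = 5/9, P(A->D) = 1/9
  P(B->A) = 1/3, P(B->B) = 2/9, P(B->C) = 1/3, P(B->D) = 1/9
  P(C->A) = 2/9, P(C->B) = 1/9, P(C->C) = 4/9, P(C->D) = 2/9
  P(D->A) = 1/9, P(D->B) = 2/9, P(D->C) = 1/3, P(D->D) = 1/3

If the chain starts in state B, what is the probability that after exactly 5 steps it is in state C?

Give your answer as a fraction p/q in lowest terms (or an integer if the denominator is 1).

Answer: 8449/19683

Derivation:
Computing P^5 by repeated multiplication:
P^1 =
  A: [2/9, 1/9, 5/9, 1/9]
  B: [1/3, 2/9, 1/3, 1/9]
  C: [2/9, 1/9, 4/9, 2/9]
  D: [1/9, 2/9, 1/3, 1/3]
P^2 =
  A: [2/9, 11/81, 4/9, 16/81]
  B: [19/81, 4/27, 4/9, 14/81]
  C: [17/81, 4/27, 35/81, 17/81]
  D: [17/81, 14/81, 32/81, 2/9]
P^3 =
  A: [157/729, 4/27, 35/81, 149/729]
  B: [160/729, 107/729, 317/729, 145/729]
  C: [157/729, 110/729, 104/243, 50/243]
  D: [158/729, 113/729, 103/243, 149/729]
P^4 =
  A: [1417/6561, 986/6561, 2816/6561, 1342/6561]
  B: [1420/6561, 109/729, 2824/6561, 1336/6561]
  C: [1418/6561, 989/6561, 2813/6561, 149/729]
  D: [158/729, 991/6561, 2812/6561, 1336/6561]
P^5 =
  A: [12766/59049, 2963/19683, 25333/59049, 12061/59049]
  B: [12767/59049, 8878/59049, 8449/19683, 4019/19683]
  C: [12770/59049, 8891/59049, 8444/19683, 12056/59049]
  D: [4259/19683, 8888/59049, 25339/59049, 4015/19683]

(P^5)[B -> C] = 8449/19683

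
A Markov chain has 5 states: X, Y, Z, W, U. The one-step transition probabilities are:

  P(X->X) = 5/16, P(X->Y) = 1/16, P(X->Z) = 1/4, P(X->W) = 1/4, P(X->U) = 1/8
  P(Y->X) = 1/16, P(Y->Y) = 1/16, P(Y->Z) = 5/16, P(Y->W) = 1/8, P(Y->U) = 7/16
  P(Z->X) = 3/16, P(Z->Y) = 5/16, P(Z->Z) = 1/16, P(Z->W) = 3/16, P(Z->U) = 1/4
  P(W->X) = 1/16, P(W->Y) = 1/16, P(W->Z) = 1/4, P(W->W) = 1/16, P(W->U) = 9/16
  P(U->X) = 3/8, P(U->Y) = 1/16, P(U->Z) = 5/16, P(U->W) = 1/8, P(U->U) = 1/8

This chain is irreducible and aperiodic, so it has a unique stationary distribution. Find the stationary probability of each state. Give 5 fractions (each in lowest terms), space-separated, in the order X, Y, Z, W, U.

The stationary distribution satisfies pi = pi * P, i.e.:
  pi_X = 5/16*pi_X + 1/16*pi_Y + 3/16*pi_Z + 1/16*pi_W + 3/8*pi_U
  pi_Y = 1/16*pi_X + 1/16*pi_Y + 5/16*pi_Z + 1/16*pi_W + 1/16*pi_U
  pi_Z = 1/4*pi_X + 5/16*pi_Y + 1/16*pi_Z + 1/4*pi_W + 5/16*pi_U
  pi_W = 1/4*pi_X + 1/8*pi_Y + 3/16*pi_Z + 1/16*pi_W + 1/8*pi_U
  pi_U = 1/8*pi_X + 7/16*pi_Y + 1/4*pi_Z + 9/16*pi_W + 1/8*pi_U
with normalization: pi_X + pi_Y + pi_Z + pi_W + pi_U = 1.

Using the first 4 balance equations plus normalization, the linear system A*pi = b is:
  [-11/16, 1/16, 3/16, 1/16, 3/8] . pi = 0
  [1/16, -15/16, 5/16, 1/16, 1/16] . pi = 0
  [1/4, 5/16, -15/16, 1/4, 5/16] . pi = 0
  [1/4, 1/8, 3/16, -15/16, 1/8] . pi = 0
  [1, 1, 1, 1, 1] . pi = 1

Solving yields:
  pi_X = 21787/94580
  pi_Y = 11363/94580
  pi_Z = 21807/94580
  pi_W = 14973/94580
  pi_U = 2465/9458

Verification (pi * P):
  21787/94580*5/16 + 11363/94580*1/16 + 21807/94580*3/16 + 14973/94580*1/16 + 2465/9458*3/8 = 21787/94580 = pi_X  (ok)
  21787/94580*1/16 + 11363/94580*1/16 + 21807/94580*5/16 + 14973/94580*1/16 + 2465/9458*1/16 = 11363/94580 = pi_Y  (ok)
  21787/94580*1/4 + 11363/94580*5/16 + 21807/94580*1/16 + 14973/94580*1/4 + 2465/9458*5/16 = 21807/94580 = pi_Z  (ok)
  21787/94580*1/4 + 11363/94580*1/8 + 21807/94580*3/16 + 14973/94580*1/16 + 2465/9458*1/8 = 14973/94580 = pi_W  (ok)
  21787/94580*1/8 + 11363/94580*7/16 + 21807/94580*1/4 + 14973/94580*9/16 + 2465/9458*1/8 = 2465/9458 = pi_U  (ok)

Answer: 21787/94580 11363/94580 21807/94580 14973/94580 2465/9458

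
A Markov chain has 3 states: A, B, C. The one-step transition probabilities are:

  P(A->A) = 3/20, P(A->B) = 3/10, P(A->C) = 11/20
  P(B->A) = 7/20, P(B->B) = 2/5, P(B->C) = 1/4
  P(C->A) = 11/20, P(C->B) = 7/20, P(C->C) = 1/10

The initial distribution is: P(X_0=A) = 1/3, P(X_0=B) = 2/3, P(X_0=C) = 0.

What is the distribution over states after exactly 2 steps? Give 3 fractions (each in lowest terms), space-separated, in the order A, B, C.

Propagating the distribution step by step (d_{t+1} = d_t * P):
d_0 = (A=1/3, B=2/3, C=0)
  d_1[A] = 1/3*3/20 + 2/3*7/20 + 0*11/20 = 17/60
  d_1[B] = 1/3*3/10 + 2/3*2/5 + 0*7/20 = 11/30
  d_1[C] = 1/3*11/20 + 2/3*1/4 + 0*1/10 = 7/20
d_1 = (A=17/60, B=11/30, C=7/20)
  d_2[A] = 17/60*3/20 + 11/30*7/20 + 7/20*11/20 = 109/300
  d_2[B] = 17/60*3/10 + 11/30*2/5 + 7/20*7/20 = 17/48
  d_2[C] = 17/60*11/20 + 11/30*1/4 + 7/20*1/10 = 113/400
d_2 = (A=109/300, B=17/48, C=113/400)

Answer: 109/300 17/48 113/400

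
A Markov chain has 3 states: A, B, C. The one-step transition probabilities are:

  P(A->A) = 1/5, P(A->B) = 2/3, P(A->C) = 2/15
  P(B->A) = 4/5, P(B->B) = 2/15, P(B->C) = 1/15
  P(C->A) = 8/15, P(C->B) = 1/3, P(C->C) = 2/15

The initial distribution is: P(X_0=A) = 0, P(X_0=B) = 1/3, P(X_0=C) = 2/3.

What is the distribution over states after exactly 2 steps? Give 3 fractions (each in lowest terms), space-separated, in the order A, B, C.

Propagating the distribution step by step (d_{t+1} = d_t * P):
d_0 = (A=0, B=1/3, C=2/3)
  d_1[A] = 0*1/5 + 1/3*4/5 + 2/3*8/15 = 28/45
  d_1[B] = 0*2/3 + 1/3*2/15 + 2/3*1/3 = 4/15
  d_1[C] = 0*2/15 + 1/3*1/15 + 2/3*2/15 = 1/9
d_1 = (A=28/45, B=4/15, C=1/9)
  d_2[A] = 28/45*1/5 + 4/15*4/5 + 1/9*8/15 = 268/675
  d_2[B] = 28/45*2/3 + 4/15*2/15 + 1/9*1/3 = 329/675
  d_2[C] = 28/45*2/15 + 4/15*1/15 + 1/9*2/15 = 26/225
d_2 = (A=268/675, B=329/675, C=26/225)

Answer: 268/675 329/675 26/225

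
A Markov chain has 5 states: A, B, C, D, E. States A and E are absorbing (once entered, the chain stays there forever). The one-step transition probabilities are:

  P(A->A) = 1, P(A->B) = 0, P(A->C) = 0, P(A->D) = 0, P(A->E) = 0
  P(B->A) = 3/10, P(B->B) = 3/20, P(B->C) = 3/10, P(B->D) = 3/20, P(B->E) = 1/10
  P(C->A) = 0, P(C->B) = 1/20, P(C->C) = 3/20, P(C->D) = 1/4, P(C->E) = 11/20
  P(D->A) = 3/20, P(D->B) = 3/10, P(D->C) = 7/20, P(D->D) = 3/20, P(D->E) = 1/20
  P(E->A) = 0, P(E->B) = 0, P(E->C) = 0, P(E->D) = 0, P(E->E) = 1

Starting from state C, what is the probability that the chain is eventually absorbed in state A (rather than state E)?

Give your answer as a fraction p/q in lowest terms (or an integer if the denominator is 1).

Answer: 546/3709

Derivation:
Let a_i = P(absorbed in A | start in state i).
Boundary conditions: a_A = 1, a_E = 0.
For each transient state i, a_i = sum_j P(i->j) * a_j:
  a_B = 3/10*a_A + 3/20*a_B + 3/10*a_C + 3/20*a_D + 1/10*a_E
  a_C = 0*a_A + 1/20*a_B + 3/20*a_C + 1/4*a_D + 11/20*a_E
  a_D = 3/20*a_A + 3/10*a_B + 7/20*a_C + 3/20*a_D + 1/20*a_E

Substituting a_A = 1 and a_E = 0, rearrange to (I - Q) a = r where r[i] = P(i -> A):
  [17/20, -3/10, -3/20] . (a_B, a_C, a_D) = 3/10
  [-1/20, 17/20, -1/4] . (a_B, a_C, a_D) = 0
  [-3/10, -7/20, 17/20] . (a_B, a_C, a_D) = 3/20

Solving yields:
  a_B = 1767/3709
  a_C = 546/3709
  a_D = 1503/3709

Starting state is C, so the absorption probability is a_C = 546/3709.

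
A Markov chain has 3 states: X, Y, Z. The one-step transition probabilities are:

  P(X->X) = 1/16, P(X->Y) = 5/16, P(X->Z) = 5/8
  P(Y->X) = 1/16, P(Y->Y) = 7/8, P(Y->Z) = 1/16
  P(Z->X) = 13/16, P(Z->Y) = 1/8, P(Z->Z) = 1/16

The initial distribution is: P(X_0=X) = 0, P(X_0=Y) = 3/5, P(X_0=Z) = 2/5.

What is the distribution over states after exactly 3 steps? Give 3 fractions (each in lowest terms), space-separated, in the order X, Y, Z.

Propagating the distribution step by step (d_{t+1} = d_t * P):
d_0 = (X=0, Y=3/5, Z=2/5)
  d_1[X] = 0*1/16 + 3/5*1/16 + 2/5*13/16 = 29/80
  d_1[Y] = 0*5/16 + 3/5*7/8 + 2/5*1/8 = 23/40
  d_1[Z] = 0*5/8 + 3/5*1/16 + 2/5*1/16 = 1/16
d_1 = (X=29/80, Y=23/40, Z=1/16)
  d_2[X] = 29/80*1/16 + 23/40*1/16 + 1/16*13/16 = 7/64
  d_2[Y] = 29/80*5/16 + 23/40*7/8 + 1/16*1/8 = 799/1280
  d_2[Z] = 29/80*5/8 + 23/40*1/16 + 1/16*1/16 = 341/1280
d_2 = (X=7/64, Y=799/1280, Z=341/1280)
  d_3[X] = 7/64*1/16 + 799/1280*1/16 + 341/1280*13/16 = 1343/5120
  d_3[Y] = 7/64*5/16 + 799/1280*7/8 + 341/1280*1/8 = 1571/2560
  d_3[Z] = 7/64*5/8 + 799/1280*1/16 + 341/1280*1/16 = 127/1024
d_3 = (X=1343/5120, Y=1571/2560, Z=127/1024)

Answer: 1343/5120 1571/2560 127/1024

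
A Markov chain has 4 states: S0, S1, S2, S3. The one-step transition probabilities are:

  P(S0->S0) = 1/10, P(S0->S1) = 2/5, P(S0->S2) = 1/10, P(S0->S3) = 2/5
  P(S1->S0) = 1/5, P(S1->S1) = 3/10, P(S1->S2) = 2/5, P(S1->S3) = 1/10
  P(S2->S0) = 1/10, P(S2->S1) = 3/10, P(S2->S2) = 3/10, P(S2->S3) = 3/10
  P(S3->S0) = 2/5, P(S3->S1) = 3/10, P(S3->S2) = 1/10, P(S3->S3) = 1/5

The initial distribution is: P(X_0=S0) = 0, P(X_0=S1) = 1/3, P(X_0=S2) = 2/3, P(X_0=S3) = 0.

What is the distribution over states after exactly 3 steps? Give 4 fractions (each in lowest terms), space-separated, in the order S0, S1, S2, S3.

Answer: 601/3000 8/25 92/375 703/3000

Derivation:
Propagating the distribution step by step (d_{t+1} = d_t * P):
d_0 = (S0=0, S1=1/3, S2=2/3, S3=0)
  d_1[S0] = 0*1/10 + 1/3*1/5 + 2/3*1/10 + 0*2/5 = 2/15
  d_1[S1] = 0*2/5 + 1/3*3/10 + 2/3*3/10 + 0*3/10 = 3/10
  d_1[S2] = 0*1/10 + 1/3*2/5 + 2/3*3/10 + 0*1/10 = 1/3
  d_1[S3] = 0*2/5 + 1/3*1/10 + 2/3*3/10 + 0*1/5 = 7/30
d_1 = (S0=2/15, S1=3/10, S2=1/3, S3=7/30)
  d_2[S0] = 2/15*1/10 + 3/10*1/5 + 1/3*1/10 + 7/30*2/5 = 1/5
  d_2[S1] = 2/15*2/5 + 3/10*3/10 + 1/3*3/10 + 7/30*3/10 = 47/150
  d_2[S2] = 2/15*1/10 + 3/10*2/5 + 1/3*3/10 + 7/30*1/10 = 77/300
  d_2[S3] = 2/15*2/5 + 3/10*1/10 + 1/3*3/10 + 7/30*1/5 = 23/100
d_2 = (S0=1/5, S1=47/150, S2=77/300, S3=23/100)
  d_3[S0] = 1/5*1/10 + 47/150*1/5 + 77/300*1/10 + 23/100*2/5 = 601/3000
  d_3[S1] = 1/5*2/5 + 47/150*3/10 + 77/300*3/10 + 23/100*3/10 = 8/25
  d_3[S2] = 1/5*1/10 + 47/150*2/5 + 77/300*3/10 + 23/100*1/10 = 92/375
  d_3[S3] = 1/5*2/5 + 47/150*1/10 + 77/300*3/10 + 23/100*1/5 = 703/3000
d_3 = (S0=601/3000, S1=8/25, S2=92/375, S3=703/3000)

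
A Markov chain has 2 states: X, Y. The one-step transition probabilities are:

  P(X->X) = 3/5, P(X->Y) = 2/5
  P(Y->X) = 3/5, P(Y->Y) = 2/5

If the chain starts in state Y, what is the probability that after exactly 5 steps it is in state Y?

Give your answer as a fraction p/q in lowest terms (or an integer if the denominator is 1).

Answer: 2/5

Derivation:
Computing P^5 by repeated multiplication:
P^1 =
  X: [3/5, 2/5]
  Y: [3/5, 2/5]
P^2 =
  X: [3/5, 2/5]
  Y: [3/5, 2/5]
P^3 =
  X: [3/5, 2/5]
  Y: [3/5, 2/5]
P^4 =
  X: [3/5, 2/5]
  Y: [3/5, 2/5]
P^5 =
  X: [3/5, 2/5]
  Y: [3/5, 2/5]

(P^5)[Y -> Y] = 2/5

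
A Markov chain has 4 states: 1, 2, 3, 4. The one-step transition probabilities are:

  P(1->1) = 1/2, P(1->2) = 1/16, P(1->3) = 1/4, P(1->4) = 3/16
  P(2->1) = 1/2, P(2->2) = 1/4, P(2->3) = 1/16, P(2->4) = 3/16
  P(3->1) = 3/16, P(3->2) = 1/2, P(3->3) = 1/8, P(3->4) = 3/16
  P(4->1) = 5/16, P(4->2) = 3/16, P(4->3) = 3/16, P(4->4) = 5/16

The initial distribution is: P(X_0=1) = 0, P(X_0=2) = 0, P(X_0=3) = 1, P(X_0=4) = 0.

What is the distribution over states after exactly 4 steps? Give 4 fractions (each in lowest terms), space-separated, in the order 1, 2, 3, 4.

Answer: 3315/8192 13241/65536 11735/65536 1755/8192

Derivation:
Propagating the distribution step by step (d_{t+1} = d_t * P):
d_0 = (1=0, 2=0, 3=1, 4=0)
  d_1[1] = 0*1/2 + 0*1/2 + 1*3/16 + 0*5/16 = 3/16
  d_1[2] = 0*1/16 + 0*1/4 + 1*1/2 + 0*3/16 = 1/2
  d_1[3] = 0*1/4 + 0*1/16 + 1*1/8 + 0*3/16 = 1/8
  d_1[4] = 0*3/16 + 0*3/16 + 1*3/16 + 0*5/16 = 3/16
d_1 = (1=3/16, 2=1/2, 3=1/8, 4=3/16)
  d_2[1] = 3/16*1/2 + 1/2*1/2 + 1/8*3/16 + 3/16*5/16 = 109/256
  d_2[2] = 3/16*1/16 + 1/2*1/4 + 1/8*1/2 + 3/16*3/16 = 15/64
  d_2[3] = 3/16*1/4 + 1/2*1/16 + 1/8*1/8 + 3/16*3/16 = 33/256
  d_2[4] = 3/16*3/16 + 1/2*3/16 + 1/8*3/16 + 3/16*5/16 = 27/128
d_2 = (1=109/256, 2=15/64, 3=33/256, 4=27/128)
  d_3[1] = 109/256*1/2 + 15/64*1/2 + 33/256*3/16 + 27/128*5/16 = 1721/4096
  d_3[2] = 109/256*1/16 + 15/64*1/4 + 33/256*1/2 + 27/128*3/16 = 775/4096
  d_3[3] = 109/256*1/4 + 15/64*1/16 + 33/256*1/8 + 27/128*3/16 = 181/1024
  d_3[4] = 109/256*3/16 + 15/64*3/16 + 33/256*3/16 + 27/128*5/16 = 219/1024
d_3 = (1=1721/4096, 2=775/4096, 3=181/1024, 4=219/1024)
  d_4[1] = 1721/4096*1/2 + 775/4096*1/2 + 181/1024*3/16 + 219/1024*5/16 = 3315/8192
  d_4[2] = 1721/4096*1/16 + 775/4096*1/4 + 181/1024*1/2 + 219/1024*3/16 = 13241/65536
  d_4[3] = 1721/4096*1/4 + 775/4096*1/16 + 181/1024*1/8 + 219/1024*3/16 = 11735/65536
  d_4[4] = 1721/4096*3/16 + 775/4096*3/16 + 181/1024*3/16 + 219/1024*5/16 = 1755/8192
d_4 = (1=3315/8192, 2=13241/65536, 3=11735/65536, 4=1755/8192)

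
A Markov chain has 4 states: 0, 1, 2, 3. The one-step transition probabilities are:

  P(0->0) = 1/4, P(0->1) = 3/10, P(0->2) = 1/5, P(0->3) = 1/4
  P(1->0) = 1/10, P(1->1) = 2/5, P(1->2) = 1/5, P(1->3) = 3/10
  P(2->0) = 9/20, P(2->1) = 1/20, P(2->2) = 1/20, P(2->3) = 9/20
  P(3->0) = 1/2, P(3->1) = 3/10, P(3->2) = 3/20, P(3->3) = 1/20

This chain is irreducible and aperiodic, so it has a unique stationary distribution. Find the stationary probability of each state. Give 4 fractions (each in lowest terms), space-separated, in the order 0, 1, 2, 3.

Answer: 3014/10003 2881/10003 1632/10003 2476/10003

Derivation:
The stationary distribution satisfies pi = pi * P, i.e.:
  pi_0 = 1/4*pi_0 + 1/10*pi_1 + 9/20*pi_2 + 1/2*pi_3
  pi_1 = 3/10*pi_0 + 2/5*pi_1 + 1/20*pi_2 + 3/10*pi_3
  pi_2 = 1/5*pi_0 + 1/5*pi_1 + 1/20*pi_2 + 3/20*pi_3
  pi_3 = 1/4*pi_0 + 3/10*pi_1 + 9/20*pi_2 + 1/20*pi_3
with normalization: pi_0 + pi_1 + pi_2 + pi_3 = 1.

Using the first 3 balance equations plus normalization, the linear system A*pi = b is:
  [-3/4, 1/10, 9/20, 1/2] . pi = 0
  [3/10, -3/5, 1/20, 3/10] . pi = 0
  [1/5, 1/5, -19/20, 3/20] . pi = 0
  [1, 1, 1, 1] . pi = 1

Solving yields:
  pi_0 = 3014/10003
  pi_1 = 2881/10003
  pi_2 = 1632/10003
  pi_3 = 2476/10003

Verification (pi * P):
  3014/10003*1/4 + 2881/10003*1/10 + 1632/10003*9/20 + 2476/10003*1/2 = 3014/10003 = pi_0  (ok)
  3014/10003*3/10 + 2881/10003*2/5 + 1632/10003*1/20 + 2476/10003*3/10 = 2881/10003 = pi_1  (ok)
  3014/10003*1/5 + 2881/10003*1/5 + 1632/10003*1/20 + 2476/10003*3/20 = 1632/10003 = pi_2  (ok)
  3014/10003*1/4 + 2881/10003*3/10 + 1632/10003*9/20 + 2476/10003*1/20 = 2476/10003 = pi_3  (ok)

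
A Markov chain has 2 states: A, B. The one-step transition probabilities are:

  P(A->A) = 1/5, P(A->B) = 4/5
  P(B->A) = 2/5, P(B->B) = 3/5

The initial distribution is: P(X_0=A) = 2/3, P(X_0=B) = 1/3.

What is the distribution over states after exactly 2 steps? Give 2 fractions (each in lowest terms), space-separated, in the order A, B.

Propagating the distribution step by step (d_{t+1} = d_t * P):
d_0 = (A=2/3, B=1/3)
  d_1[A] = 2/3*1/5 + 1/3*2/5 = 4/15
  d_1[B] = 2/3*4/5 + 1/3*3/5 = 11/15
d_1 = (A=4/15, B=11/15)
  d_2[A] = 4/15*1/5 + 11/15*2/5 = 26/75
  d_2[B] = 4/15*4/5 + 11/15*3/5 = 49/75
d_2 = (A=26/75, B=49/75)

Answer: 26/75 49/75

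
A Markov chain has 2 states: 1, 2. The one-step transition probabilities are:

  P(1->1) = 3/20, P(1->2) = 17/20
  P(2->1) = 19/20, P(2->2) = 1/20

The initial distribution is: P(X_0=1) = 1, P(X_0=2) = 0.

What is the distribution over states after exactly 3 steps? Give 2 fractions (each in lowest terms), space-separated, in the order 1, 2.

Answer: 143/500 357/500

Derivation:
Propagating the distribution step by step (d_{t+1} = d_t * P):
d_0 = (1=1, 2=0)
  d_1[1] = 1*3/20 + 0*19/20 = 3/20
  d_1[2] = 1*17/20 + 0*1/20 = 17/20
d_1 = (1=3/20, 2=17/20)
  d_2[1] = 3/20*3/20 + 17/20*19/20 = 83/100
  d_2[2] = 3/20*17/20 + 17/20*1/20 = 17/100
d_2 = (1=83/100, 2=17/100)
  d_3[1] = 83/100*3/20 + 17/100*19/20 = 143/500
  d_3[2] = 83/100*17/20 + 17/100*1/20 = 357/500
d_3 = (1=143/500, 2=357/500)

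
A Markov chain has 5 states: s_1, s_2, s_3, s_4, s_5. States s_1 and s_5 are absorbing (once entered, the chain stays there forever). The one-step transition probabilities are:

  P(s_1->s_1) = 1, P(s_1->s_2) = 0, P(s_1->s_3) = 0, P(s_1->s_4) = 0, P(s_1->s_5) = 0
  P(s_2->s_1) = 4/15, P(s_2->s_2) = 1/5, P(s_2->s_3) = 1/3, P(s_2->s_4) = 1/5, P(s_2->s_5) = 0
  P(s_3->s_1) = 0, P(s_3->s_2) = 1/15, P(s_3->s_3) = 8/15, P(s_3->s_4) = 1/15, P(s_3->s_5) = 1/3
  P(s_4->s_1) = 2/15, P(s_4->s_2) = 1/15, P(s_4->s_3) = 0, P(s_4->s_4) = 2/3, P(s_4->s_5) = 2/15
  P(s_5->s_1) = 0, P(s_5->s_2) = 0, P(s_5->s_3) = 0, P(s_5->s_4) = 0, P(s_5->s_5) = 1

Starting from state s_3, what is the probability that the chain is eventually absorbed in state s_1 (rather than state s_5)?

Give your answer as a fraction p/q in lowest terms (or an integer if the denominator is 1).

Answer: 6/41

Derivation:
Let a_i = P(absorbed in s_1 | start in state i).
Boundary conditions: a_s_1 = 1, a_s_5 = 0.
For each transient state i, a_i = sum_j P(i->j) * a_j:
  a_s_2 = 4/15*a_s_1 + 1/5*a_s_2 + 1/3*a_s_3 + 1/5*a_s_4 + 0*a_s_5
  a_s_3 = 0*a_s_1 + 1/15*a_s_2 + 8/15*a_s_3 + 1/15*a_s_4 + 1/3*a_s_5
  a_s_4 = 2/15*a_s_1 + 1/15*a_s_2 + 0*a_s_3 + 2/3*a_s_4 + 2/15*a_s_5

Substituting a_s_1 = 1 and a_s_5 = 0, rearrange to (I - Q) a = r where r[i] = P(i -> s_1):
  [4/5, -1/3, -1/5] . (a_s_2, a_s_3, a_s_4) = 4/15
  [-1/15, 7/15, -1/15] . (a_s_2, a_s_3, a_s_4) = 0
  [-1/15, 0, 1/3] . (a_s_2, a_s_3, a_s_4) = 2/15

Solving yields:
  a_s_2 = 64/123
  a_s_3 = 6/41
  a_s_4 = 62/123

Starting state is s_3, so the absorption probability is a_s_3 = 6/41.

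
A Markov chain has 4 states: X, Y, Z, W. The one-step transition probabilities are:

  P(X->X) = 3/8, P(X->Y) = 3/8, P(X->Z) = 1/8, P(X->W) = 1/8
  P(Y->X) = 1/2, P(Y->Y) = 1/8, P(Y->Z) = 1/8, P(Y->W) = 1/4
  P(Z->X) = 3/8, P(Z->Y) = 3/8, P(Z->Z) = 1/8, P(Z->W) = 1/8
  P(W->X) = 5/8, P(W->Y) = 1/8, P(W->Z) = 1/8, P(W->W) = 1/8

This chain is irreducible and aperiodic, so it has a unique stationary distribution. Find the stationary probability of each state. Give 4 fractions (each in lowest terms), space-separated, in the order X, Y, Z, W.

The stationary distribution satisfies pi = pi * P, i.e.:
  pi_X = 3/8*pi_X + 1/2*pi_Y + 3/8*pi_Z + 5/8*pi_W
  pi_Y = 3/8*pi_X + 1/8*pi_Y + 3/8*pi_Z + 1/8*pi_W
  pi_Z = 1/8*pi_X + 1/8*pi_Y + 1/8*pi_Z + 1/8*pi_W
  pi_W = 1/8*pi_X + 1/4*pi_Y + 1/8*pi_Z + 1/8*pi_W
with normalization: pi_X + pi_Y + pi_Z + pi_W = 1.

Using the first 3 balance equations plus normalization, the linear system A*pi = b is:
  [-5/8, 1/2, 3/8, 5/8] . pi = 0
  [3/8, -7/8, 3/8, 1/8] . pi = 0
  [1/8, 1/8, -7/8, 1/8] . pi = 0
  [1, 1, 1, 1] . pi = 1

Solving yields:
  pi_X = 147/328
  pi_Y = 11/41
  pi_Z = 1/8
  pi_W = 13/82

Verification (pi * P):
  147/328*3/8 + 11/41*1/2 + 1/8*3/8 + 13/82*5/8 = 147/328 = pi_X  (ok)
  147/328*3/8 + 11/41*1/8 + 1/8*3/8 + 13/82*1/8 = 11/41 = pi_Y  (ok)
  147/328*1/8 + 11/41*1/8 + 1/8*1/8 + 13/82*1/8 = 1/8 = pi_Z  (ok)
  147/328*1/8 + 11/41*1/4 + 1/8*1/8 + 13/82*1/8 = 13/82 = pi_W  (ok)

Answer: 147/328 11/41 1/8 13/82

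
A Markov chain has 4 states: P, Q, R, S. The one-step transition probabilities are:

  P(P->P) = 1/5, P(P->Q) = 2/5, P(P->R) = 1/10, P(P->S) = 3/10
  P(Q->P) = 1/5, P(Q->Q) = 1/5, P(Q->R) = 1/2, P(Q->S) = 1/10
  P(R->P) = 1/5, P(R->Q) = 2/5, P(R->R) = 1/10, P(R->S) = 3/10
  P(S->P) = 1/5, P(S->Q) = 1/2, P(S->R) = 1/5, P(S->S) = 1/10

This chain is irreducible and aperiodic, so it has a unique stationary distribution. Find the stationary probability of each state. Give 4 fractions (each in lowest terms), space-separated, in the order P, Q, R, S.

Answer: 1/5 51/146 189/730 14/73

Derivation:
The stationary distribution satisfies pi = pi * P, i.e.:
  pi_P = 1/5*pi_P + 1/5*pi_Q + 1/5*pi_R + 1/5*pi_S
  pi_Q = 2/5*pi_P + 1/5*pi_Q + 2/5*pi_R + 1/2*pi_S
  pi_R = 1/10*pi_P + 1/2*pi_Q + 1/10*pi_R + 1/5*pi_S
  pi_S = 3/10*pi_P + 1/10*pi_Q + 3/10*pi_R + 1/10*pi_S
with normalization: pi_P + pi_Q + pi_R + pi_S = 1.

Using the first 3 balance equations plus normalization, the linear system A*pi = b is:
  [-4/5, 1/5, 1/5, 1/5] . pi = 0
  [2/5, -4/5, 2/5, 1/2] . pi = 0
  [1/10, 1/2, -9/10, 1/5] . pi = 0
  [1, 1, 1, 1] . pi = 1

Solving yields:
  pi_P = 1/5
  pi_Q = 51/146
  pi_R = 189/730
  pi_S = 14/73

Verification (pi * P):
  1/5*1/5 + 51/146*1/5 + 189/730*1/5 + 14/73*1/5 = 1/5 = pi_P  (ok)
  1/5*2/5 + 51/146*1/5 + 189/730*2/5 + 14/73*1/2 = 51/146 = pi_Q  (ok)
  1/5*1/10 + 51/146*1/2 + 189/730*1/10 + 14/73*1/5 = 189/730 = pi_R  (ok)
  1/5*3/10 + 51/146*1/10 + 189/730*3/10 + 14/73*1/10 = 14/73 = pi_S  (ok)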